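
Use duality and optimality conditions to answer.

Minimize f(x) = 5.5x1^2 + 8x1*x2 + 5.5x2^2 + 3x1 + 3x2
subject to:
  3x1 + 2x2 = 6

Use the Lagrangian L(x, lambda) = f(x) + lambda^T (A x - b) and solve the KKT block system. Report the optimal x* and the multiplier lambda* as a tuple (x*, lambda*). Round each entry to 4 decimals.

Form the Lagrangian:
  L(x, lambda) = (1/2) x^T Q x + c^T x + lambda^T (A x - b)
Stationarity (grad_x L = 0): Q x + c + A^T lambda = 0.
Primal feasibility: A x = b.

This gives the KKT block system:
  [ Q   A^T ] [ x     ]   [-c ]
  [ A    0  ] [ lambda ] = [ b ]

Solving the linear system:
  x*      = (2.2979, -0.4468)
  lambda* = (-8.234)
  f(x*)   = 27.4787

x* = (2.2979, -0.4468), lambda* = (-8.234)


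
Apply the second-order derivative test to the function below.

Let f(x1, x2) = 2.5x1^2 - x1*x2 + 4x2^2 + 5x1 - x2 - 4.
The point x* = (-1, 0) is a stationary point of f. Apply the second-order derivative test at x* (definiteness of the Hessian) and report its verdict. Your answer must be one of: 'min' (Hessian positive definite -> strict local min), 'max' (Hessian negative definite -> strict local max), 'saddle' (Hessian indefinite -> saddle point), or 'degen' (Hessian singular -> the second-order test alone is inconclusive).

Compute the Hessian H = grad^2 f:
  H = [[5, -1], [-1, 8]]
Verify stationarity: grad f(x*) = H x* + g = (0, 0).
Eigenvalues of H: 4.6972, 8.3028.
Both eigenvalues > 0, so H is positive definite -> x* is a strict local min.

min


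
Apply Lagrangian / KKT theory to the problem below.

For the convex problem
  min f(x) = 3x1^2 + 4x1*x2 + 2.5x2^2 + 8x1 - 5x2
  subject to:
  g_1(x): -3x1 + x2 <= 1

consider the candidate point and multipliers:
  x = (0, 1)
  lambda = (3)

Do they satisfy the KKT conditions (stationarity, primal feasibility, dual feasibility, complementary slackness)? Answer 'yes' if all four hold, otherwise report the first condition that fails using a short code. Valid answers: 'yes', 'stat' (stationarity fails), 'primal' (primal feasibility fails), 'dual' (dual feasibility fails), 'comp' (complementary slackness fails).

Gradient of f: grad f(x) = Q x + c = (12, 0)
Constraint values g_i(x) = a_i^T x - b_i:
  g_1((0, 1)) = 0
Stationarity residual: grad f(x) + sum_i lambda_i a_i = (3, 3)
  -> stationarity FAILS
Primal feasibility (all g_i <= 0): OK
Dual feasibility (all lambda_i >= 0): OK
Complementary slackness (lambda_i * g_i(x) = 0 for all i): OK

Verdict: the first failing condition is stationarity -> stat.

stat


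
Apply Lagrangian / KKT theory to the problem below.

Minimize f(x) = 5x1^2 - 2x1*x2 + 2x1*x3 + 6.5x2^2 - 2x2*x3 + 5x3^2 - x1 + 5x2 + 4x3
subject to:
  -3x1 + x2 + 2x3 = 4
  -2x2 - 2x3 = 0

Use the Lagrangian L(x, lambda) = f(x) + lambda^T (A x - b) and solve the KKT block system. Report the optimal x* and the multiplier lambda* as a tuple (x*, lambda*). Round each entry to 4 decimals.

Form the Lagrangian:
  L(x, lambda) = (1/2) x^T Q x + c^T x + lambda^T (A x - b)
Stationarity (grad_x L = 0): Q x + c + A^T lambda = 0.
Primal feasibility: A x = b.

This gives the KKT block system:
  [ Q   A^T ] [ x     ]   [-c ]
  [ A    0  ] [ lambda ] = [ b ]

Solving the linear system:
  x*      = (-1.213, -0.361, 0.361)
  lambda* = (-3.8953, -0.9422)
  f(x*)   = 8.2166

x* = (-1.213, -0.361, 0.361), lambda* = (-3.8953, -0.9422)


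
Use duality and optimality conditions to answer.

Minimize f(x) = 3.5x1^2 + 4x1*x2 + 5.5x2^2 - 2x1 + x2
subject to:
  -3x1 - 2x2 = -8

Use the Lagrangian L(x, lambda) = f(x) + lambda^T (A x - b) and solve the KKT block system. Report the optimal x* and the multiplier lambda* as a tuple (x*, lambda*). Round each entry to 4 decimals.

Form the Lagrangian:
  L(x, lambda) = (1/2) x^T Q x + c^T x + lambda^T (A x - b)
Stationarity (grad_x L = 0): Q x + c + A^T lambda = 0.
Primal feasibility: A x = b.

This gives the KKT block system:
  [ Q   A^T ] [ x     ]   [-c ]
  [ A    0  ] [ lambda ] = [ b ]

Solving the linear system:
  x*      = (2.7089, -0.0633)
  lambda* = (5.5696)
  f(x*)   = 19.538

x* = (2.7089, -0.0633), lambda* = (5.5696)


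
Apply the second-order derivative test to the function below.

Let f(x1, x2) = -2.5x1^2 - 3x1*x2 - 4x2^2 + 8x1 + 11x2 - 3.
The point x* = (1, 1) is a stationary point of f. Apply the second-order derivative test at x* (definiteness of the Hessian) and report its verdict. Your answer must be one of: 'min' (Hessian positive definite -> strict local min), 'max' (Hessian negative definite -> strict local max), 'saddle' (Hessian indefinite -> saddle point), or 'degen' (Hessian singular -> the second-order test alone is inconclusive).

Compute the Hessian H = grad^2 f:
  H = [[-5, -3], [-3, -8]]
Verify stationarity: grad f(x*) = H x* + g = (0, 0).
Eigenvalues of H: -9.8541, -3.1459.
Both eigenvalues < 0, so H is negative definite -> x* is a strict local max.

max


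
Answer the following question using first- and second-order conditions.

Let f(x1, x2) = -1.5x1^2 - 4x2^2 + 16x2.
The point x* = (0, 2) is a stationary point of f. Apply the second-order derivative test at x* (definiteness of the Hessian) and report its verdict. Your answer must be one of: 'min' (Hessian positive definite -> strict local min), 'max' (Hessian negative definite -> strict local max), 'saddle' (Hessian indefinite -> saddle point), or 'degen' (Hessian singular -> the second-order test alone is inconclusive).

Compute the Hessian H = grad^2 f:
  H = [[-3, 0], [0, -8]]
Verify stationarity: grad f(x*) = H x* + g = (0, 0).
Eigenvalues of H: -8, -3.
Both eigenvalues < 0, so H is negative definite -> x* is a strict local max.

max


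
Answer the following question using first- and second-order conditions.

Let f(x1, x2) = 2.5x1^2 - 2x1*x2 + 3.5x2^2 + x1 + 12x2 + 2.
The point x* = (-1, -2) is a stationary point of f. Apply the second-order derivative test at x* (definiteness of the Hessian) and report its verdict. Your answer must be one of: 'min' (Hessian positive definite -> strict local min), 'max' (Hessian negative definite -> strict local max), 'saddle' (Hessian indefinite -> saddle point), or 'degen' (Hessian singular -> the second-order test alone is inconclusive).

Compute the Hessian H = grad^2 f:
  H = [[5, -2], [-2, 7]]
Verify stationarity: grad f(x*) = H x* + g = (0, 0).
Eigenvalues of H: 3.7639, 8.2361.
Both eigenvalues > 0, so H is positive definite -> x* is a strict local min.

min


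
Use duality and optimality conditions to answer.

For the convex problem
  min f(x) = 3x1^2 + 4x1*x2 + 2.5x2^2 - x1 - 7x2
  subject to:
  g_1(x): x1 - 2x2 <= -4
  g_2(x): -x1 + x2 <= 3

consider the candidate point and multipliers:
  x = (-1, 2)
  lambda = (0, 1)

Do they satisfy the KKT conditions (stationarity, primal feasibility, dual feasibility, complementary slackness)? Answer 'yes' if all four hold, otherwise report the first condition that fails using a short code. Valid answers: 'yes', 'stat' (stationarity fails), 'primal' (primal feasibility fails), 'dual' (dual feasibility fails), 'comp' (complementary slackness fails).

Gradient of f: grad f(x) = Q x + c = (1, -1)
Constraint values g_i(x) = a_i^T x - b_i:
  g_1((-1, 2)) = -1
  g_2((-1, 2)) = 0
Stationarity residual: grad f(x) + sum_i lambda_i a_i = (0, 0)
  -> stationarity OK
Primal feasibility (all g_i <= 0): OK
Dual feasibility (all lambda_i >= 0): OK
Complementary slackness (lambda_i * g_i(x) = 0 for all i): OK

Verdict: yes, KKT holds.

yes


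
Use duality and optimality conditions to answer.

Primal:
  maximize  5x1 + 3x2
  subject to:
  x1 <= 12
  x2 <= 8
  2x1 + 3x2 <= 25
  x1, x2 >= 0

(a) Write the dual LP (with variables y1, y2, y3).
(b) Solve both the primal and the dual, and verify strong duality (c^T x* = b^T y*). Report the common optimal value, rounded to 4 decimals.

The standard primal-dual pair for 'max c^T x s.t. A x <= b, x >= 0' is:
  Dual:  min b^T y  s.t.  A^T y >= c,  y >= 0.

So the dual LP is:
  minimize  12y1 + 8y2 + 25y3
  subject to:
    y1 + 2y3 >= 5
    y2 + 3y3 >= 3
    y1, y2, y3 >= 0

Solving the primal: x* = (12, 0.3333).
  primal value c^T x* = 61.
Solving the dual: y* = (3, 0, 1).
  dual value b^T y* = 61.
Strong duality: c^T x* = b^T y*. Confirmed.

61


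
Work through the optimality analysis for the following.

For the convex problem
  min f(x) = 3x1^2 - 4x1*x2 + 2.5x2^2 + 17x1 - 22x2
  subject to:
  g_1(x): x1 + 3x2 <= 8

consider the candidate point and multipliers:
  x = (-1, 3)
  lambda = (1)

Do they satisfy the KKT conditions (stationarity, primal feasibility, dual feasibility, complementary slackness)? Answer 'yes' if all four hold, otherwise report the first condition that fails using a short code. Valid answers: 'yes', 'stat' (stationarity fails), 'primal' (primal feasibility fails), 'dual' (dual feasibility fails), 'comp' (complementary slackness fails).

Gradient of f: grad f(x) = Q x + c = (-1, -3)
Constraint values g_i(x) = a_i^T x - b_i:
  g_1((-1, 3)) = 0
Stationarity residual: grad f(x) + sum_i lambda_i a_i = (0, 0)
  -> stationarity OK
Primal feasibility (all g_i <= 0): OK
Dual feasibility (all lambda_i >= 0): OK
Complementary slackness (lambda_i * g_i(x) = 0 for all i): OK

Verdict: yes, KKT holds.

yes


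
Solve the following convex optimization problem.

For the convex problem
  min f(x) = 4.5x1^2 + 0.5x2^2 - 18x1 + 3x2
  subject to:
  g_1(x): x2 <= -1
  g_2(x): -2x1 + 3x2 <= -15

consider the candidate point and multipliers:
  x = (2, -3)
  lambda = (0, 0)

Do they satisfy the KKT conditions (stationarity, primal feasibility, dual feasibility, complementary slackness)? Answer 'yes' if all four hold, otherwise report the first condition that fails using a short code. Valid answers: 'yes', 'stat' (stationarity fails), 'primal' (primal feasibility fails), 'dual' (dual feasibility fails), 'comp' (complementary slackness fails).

Gradient of f: grad f(x) = Q x + c = (0, 0)
Constraint values g_i(x) = a_i^T x - b_i:
  g_1((2, -3)) = -2
  g_2((2, -3)) = 2
Stationarity residual: grad f(x) + sum_i lambda_i a_i = (0, 0)
  -> stationarity OK
Primal feasibility (all g_i <= 0): FAILS
Dual feasibility (all lambda_i >= 0): OK
Complementary slackness (lambda_i * g_i(x) = 0 for all i): OK

Verdict: the first failing condition is primal_feasibility -> primal.

primal


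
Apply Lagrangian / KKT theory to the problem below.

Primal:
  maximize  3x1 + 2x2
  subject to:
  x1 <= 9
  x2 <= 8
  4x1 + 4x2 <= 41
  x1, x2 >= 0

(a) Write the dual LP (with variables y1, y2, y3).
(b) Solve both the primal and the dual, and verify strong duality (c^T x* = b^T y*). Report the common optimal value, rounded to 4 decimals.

The standard primal-dual pair for 'max c^T x s.t. A x <= b, x >= 0' is:
  Dual:  min b^T y  s.t.  A^T y >= c,  y >= 0.

So the dual LP is:
  minimize  9y1 + 8y2 + 41y3
  subject to:
    y1 + 4y3 >= 3
    y2 + 4y3 >= 2
    y1, y2, y3 >= 0

Solving the primal: x* = (9, 1.25).
  primal value c^T x* = 29.5.
Solving the dual: y* = (1, 0, 0.5).
  dual value b^T y* = 29.5.
Strong duality: c^T x* = b^T y*. Confirmed.

29.5


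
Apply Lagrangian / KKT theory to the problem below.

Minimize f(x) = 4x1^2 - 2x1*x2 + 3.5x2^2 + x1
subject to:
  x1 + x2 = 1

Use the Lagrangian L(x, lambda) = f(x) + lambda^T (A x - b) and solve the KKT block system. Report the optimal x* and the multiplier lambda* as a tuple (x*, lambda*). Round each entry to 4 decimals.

Form the Lagrangian:
  L(x, lambda) = (1/2) x^T Q x + c^T x + lambda^T (A x - b)
Stationarity (grad_x L = 0): Q x + c + A^T lambda = 0.
Primal feasibility: A x = b.

This gives the KKT block system:
  [ Q   A^T ] [ x     ]   [-c ]
  [ A    0  ] [ lambda ] = [ b ]

Solving the linear system:
  x*      = (0.4211, 0.5789)
  lambda* = (-3.2105)
  f(x*)   = 1.8158

x* = (0.4211, 0.5789), lambda* = (-3.2105)


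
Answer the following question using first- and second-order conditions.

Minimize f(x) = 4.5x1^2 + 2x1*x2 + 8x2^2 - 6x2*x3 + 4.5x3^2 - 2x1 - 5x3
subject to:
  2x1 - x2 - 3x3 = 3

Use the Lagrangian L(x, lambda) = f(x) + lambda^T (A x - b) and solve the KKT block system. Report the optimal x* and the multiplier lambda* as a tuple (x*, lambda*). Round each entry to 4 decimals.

Form the Lagrangian:
  L(x, lambda) = (1/2) x^T Q x + c^T x + lambda^T (A x - b)
Stationarity (grad_x L = 0): Q x + c + A^T lambda = 0.
Primal feasibility: A x = b.

This gives the KKT block system:
  [ Q   A^T ] [ x     ]   [-c ]
  [ A    0  ] [ lambda ] = [ b ]

Solving the linear system:
  x*      = (0.7601, -0.3632, -0.3722)
  lambda* = (-2.0571)
  f(x*)   = 3.2562

x* = (0.7601, -0.3632, -0.3722), lambda* = (-2.0571)


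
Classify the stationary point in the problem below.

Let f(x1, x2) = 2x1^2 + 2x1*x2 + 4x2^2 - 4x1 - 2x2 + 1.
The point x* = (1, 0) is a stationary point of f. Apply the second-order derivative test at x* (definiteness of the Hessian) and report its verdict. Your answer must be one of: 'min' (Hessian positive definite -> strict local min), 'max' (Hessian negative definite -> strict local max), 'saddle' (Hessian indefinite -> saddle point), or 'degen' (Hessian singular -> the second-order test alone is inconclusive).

Compute the Hessian H = grad^2 f:
  H = [[4, 2], [2, 8]]
Verify stationarity: grad f(x*) = H x* + g = (0, 0).
Eigenvalues of H: 3.1716, 8.8284.
Both eigenvalues > 0, so H is positive definite -> x* is a strict local min.

min


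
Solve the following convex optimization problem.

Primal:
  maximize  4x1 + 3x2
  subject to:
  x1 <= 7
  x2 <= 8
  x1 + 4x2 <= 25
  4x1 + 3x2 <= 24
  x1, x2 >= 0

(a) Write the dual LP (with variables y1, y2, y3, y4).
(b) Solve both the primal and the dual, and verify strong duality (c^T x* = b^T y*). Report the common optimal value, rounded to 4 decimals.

The standard primal-dual pair for 'max c^T x s.t. A x <= b, x >= 0' is:
  Dual:  min b^T y  s.t.  A^T y >= c,  y >= 0.

So the dual LP is:
  minimize  7y1 + 8y2 + 25y3 + 24y4
  subject to:
    y1 + y3 + 4y4 >= 4
    y2 + 4y3 + 3y4 >= 3
    y1, y2, y3, y4 >= 0

Solving the primal: x* = (6, 0).
  primal value c^T x* = 24.
Solving the dual: y* = (0, 0, 0, 1).
  dual value b^T y* = 24.
Strong duality: c^T x* = b^T y*. Confirmed.

24


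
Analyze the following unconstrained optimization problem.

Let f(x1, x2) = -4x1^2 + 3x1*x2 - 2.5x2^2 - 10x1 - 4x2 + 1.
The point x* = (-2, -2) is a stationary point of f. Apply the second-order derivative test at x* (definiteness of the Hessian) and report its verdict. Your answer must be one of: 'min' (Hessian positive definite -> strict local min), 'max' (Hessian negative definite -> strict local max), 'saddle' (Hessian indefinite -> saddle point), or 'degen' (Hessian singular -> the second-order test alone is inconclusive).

Compute the Hessian H = grad^2 f:
  H = [[-8, 3], [3, -5]]
Verify stationarity: grad f(x*) = H x* + g = (0, 0).
Eigenvalues of H: -9.8541, -3.1459.
Both eigenvalues < 0, so H is negative definite -> x* is a strict local max.

max


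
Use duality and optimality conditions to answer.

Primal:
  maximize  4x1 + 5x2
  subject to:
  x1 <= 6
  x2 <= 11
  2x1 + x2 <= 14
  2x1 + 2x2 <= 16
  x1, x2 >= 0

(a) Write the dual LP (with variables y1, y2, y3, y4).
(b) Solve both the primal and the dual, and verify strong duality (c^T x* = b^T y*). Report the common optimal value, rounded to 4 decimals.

The standard primal-dual pair for 'max c^T x s.t. A x <= b, x >= 0' is:
  Dual:  min b^T y  s.t.  A^T y >= c,  y >= 0.

So the dual LP is:
  minimize  6y1 + 11y2 + 14y3 + 16y4
  subject to:
    y1 + 2y3 + 2y4 >= 4
    y2 + y3 + 2y4 >= 5
    y1, y2, y3, y4 >= 0

Solving the primal: x* = (0, 8).
  primal value c^T x* = 40.
Solving the dual: y* = (0, 0, 0, 2.5).
  dual value b^T y* = 40.
Strong duality: c^T x* = b^T y*. Confirmed.

40


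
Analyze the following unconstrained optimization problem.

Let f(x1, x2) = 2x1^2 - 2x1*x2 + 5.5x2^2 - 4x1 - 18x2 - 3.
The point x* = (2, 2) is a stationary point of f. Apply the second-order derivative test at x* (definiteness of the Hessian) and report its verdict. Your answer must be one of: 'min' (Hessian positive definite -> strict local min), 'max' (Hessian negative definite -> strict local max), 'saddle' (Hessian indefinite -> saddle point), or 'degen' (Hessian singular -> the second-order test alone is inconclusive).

Compute the Hessian H = grad^2 f:
  H = [[4, -2], [-2, 11]]
Verify stationarity: grad f(x*) = H x* + g = (0, 0).
Eigenvalues of H: 3.4689, 11.5311.
Both eigenvalues > 0, so H is positive definite -> x* is a strict local min.

min


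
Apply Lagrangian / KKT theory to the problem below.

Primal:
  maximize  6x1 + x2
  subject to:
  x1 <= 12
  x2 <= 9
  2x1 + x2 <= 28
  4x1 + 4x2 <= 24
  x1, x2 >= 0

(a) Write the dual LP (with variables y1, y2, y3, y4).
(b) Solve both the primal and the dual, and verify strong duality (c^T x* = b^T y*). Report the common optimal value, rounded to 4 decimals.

The standard primal-dual pair for 'max c^T x s.t. A x <= b, x >= 0' is:
  Dual:  min b^T y  s.t.  A^T y >= c,  y >= 0.

So the dual LP is:
  minimize  12y1 + 9y2 + 28y3 + 24y4
  subject to:
    y1 + 2y3 + 4y4 >= 6
    y2 + y3 + 4y4 >= 1
    y1, y2, y3, y4 >= 0

Solving the primal: x* = (6, 0).
  primal value c^T x* = 36.
Solving the dual: y* = (0, 0, 0, 1.5).
  dual value b^T y* = 36.
Strong duality: c^T x* = b^T y*. Confirmed.

36


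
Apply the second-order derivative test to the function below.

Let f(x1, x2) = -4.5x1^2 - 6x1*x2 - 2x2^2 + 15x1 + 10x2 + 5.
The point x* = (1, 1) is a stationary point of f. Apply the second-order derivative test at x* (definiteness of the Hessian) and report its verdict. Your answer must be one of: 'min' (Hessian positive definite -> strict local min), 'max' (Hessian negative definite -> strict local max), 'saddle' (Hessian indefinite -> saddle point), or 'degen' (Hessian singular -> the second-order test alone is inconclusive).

Compute the Hessian H = grad^2 f:
  H = [[-9, -6], [-6, -4]]
Verify stationarity: grad f(x*) = H x* + g = (0, 0).
Eigenvalues of H: -13, 0.
H has a zero eigenvalue (singular; negative semidefinite but not definite), so H is neither positive definite, negative definite, nor indefinite. The second-order test alone is inconclusive -> degen.
(Indeed, f is constant along the null direction of H through x*, so x* is not a strict local extremum.)

degen


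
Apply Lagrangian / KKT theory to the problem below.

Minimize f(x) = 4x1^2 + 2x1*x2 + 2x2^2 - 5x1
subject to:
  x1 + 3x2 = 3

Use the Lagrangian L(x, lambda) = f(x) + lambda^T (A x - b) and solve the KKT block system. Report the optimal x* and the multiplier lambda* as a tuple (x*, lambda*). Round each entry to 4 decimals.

Form the Lagrangian:
  L(x, lambda) = (1/2) x^T Q x + c^T x + lambda^T (A x - b)
Stationarity (grad_x L = 0): Q x + c + A^T lambda = 0.
Primal feasibility: A x = b.

This gives the KKT block system:
  [ Q   A^T ] [ x     ]   [-c ]
  [ A    0  ] [ lambda ] = [ b ]

Solving the linear system:
  x*      = (0.6094, 0.7969)
  lambda* = (-1.4688)
  f(x*)   = 0.6797

x* = (0.6094, 0.7969), lambda* = (-1.4688)


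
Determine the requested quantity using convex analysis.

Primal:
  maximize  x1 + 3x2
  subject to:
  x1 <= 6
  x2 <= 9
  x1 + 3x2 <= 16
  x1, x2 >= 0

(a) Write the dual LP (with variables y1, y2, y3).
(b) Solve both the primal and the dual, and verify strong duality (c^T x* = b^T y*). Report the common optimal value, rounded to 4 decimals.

The standard primal-dual pair for 'max c^T x s.t. A x <= b, x >= 0' is:
  Dual:  min b^T y  s.t.  A^T y >= c,  y >= 0.

So the dual LP is:
  minimize  6y1 + 9y2 + 16y3
  subject to:
    y1 + y3 >= 1
    y2 + 3y3 >= 3
    y1, y2, y3 >= 0

Solving the primal: x* = (0, 5.3333).
  primal value c^T x* = 16.
Solving the dual: y* = (0, 0, 1).
  dual value b^T y* = 16.
Strong duality: c^T x* = b^T y*. Confirmed.

16


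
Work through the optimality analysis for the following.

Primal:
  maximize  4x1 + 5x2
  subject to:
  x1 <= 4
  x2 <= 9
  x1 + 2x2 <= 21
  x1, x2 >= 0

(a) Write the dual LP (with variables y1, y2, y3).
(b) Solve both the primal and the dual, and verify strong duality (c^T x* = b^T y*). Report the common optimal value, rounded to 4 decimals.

The standard primal-dual pair for 'max c^T x s.t. A x <= b, x >= 0' is:
  Dual:  min b^T y  s.t.  A^T y >= c,  y >= 0.

So the dual LP is:
  minimize  4y1 + 9y2 + 21y3
  subject to:
    y1 + y3 >= 4
    y2 + 2y3 >= 5
    y1, y2, y3 >= 0

Solving the primal: x* = (4, 8.5).
  primal value c^T x* = 58.5.
Solving the dual: y* = (1.5, 0, 2.5).
  dual value b^T y* = 58.5.
Strong duality: c^T x* = b^T y*. Confirmed.

58.5


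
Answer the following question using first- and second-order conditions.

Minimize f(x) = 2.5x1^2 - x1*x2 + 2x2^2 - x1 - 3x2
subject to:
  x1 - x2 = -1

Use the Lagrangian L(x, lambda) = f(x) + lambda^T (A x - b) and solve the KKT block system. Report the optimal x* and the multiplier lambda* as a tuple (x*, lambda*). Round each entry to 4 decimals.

Form the Lagrangian:
  L(x, lambda) = (1/2) x^T Q x + c^T x + lambda^T (A x - b)
Stationarity (grad_x L = 0): Q x + c + A^T lambda = 0.
Primal feasibility: A x = b.

This gives the KKT block system:
  [ Q   A^T ] [ x     ]   [-c ]
  [ A    0  ] [ lambda ] = [ b ]

Solving the linear system:
  x*      = (0.1429, 1.1429)
  lambda* = (1.4286)
  f(x*)   = -1.0714

x* = (0.1429, 1.1429), lambda* = (1.4286)


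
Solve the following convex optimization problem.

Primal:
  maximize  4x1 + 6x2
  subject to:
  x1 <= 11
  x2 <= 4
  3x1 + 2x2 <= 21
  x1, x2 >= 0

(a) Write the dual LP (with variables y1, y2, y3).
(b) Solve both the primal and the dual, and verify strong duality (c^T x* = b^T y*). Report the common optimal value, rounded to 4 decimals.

The standard primal-dual pair for 'max c^T x s.t. A x <= b, x >= 0' is:
  Dual:  min b^T y  s.t.  A^T y >= c,  y >= 0.

So the dual LP is:
  minimize  11y1 + 4y2 + 21y3
  subject to:
    y1 + 3y3 >= 4
    y2 + 2y3 >= 6
    y1, y2, y3 >= 0

Solving the primal: x* = (4.3333, 4).
  primal value c^T x* = 41.3333.
Solving the dual: y* = (0, 3.3333, 1.3333).
  dual value b^T y* = 41.3333.
Strong duality: c^T x* = b^T y*. Confirmed.

41.3333


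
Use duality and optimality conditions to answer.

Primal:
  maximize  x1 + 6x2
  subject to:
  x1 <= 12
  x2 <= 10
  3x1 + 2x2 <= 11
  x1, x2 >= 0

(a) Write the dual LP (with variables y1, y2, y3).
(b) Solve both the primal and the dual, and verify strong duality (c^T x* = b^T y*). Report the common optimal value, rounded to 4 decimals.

The standard primal-dual pair for 'max c^T x s.t. A x <= b, x >= 0' is:
  Dual:  min b^T y  s.t.  A^T y >= c,  y >= 0.

So the dual LP is:
  minimize  12y1 + 10y2 + 11y3
  subject to:
    y1 + 3y3 >= 1
    y2 + 2y3 >= 6
    y1, y2, y3 >= 0

Solving the primal: x* = (0, 5.5).
  primal value c^T x* = 33.
Solving the dual: y* = (0, 0, 3).
  dual value b^T y* = 33.
Strong duality: c^T x* = b^T y*. Confirmed.

33


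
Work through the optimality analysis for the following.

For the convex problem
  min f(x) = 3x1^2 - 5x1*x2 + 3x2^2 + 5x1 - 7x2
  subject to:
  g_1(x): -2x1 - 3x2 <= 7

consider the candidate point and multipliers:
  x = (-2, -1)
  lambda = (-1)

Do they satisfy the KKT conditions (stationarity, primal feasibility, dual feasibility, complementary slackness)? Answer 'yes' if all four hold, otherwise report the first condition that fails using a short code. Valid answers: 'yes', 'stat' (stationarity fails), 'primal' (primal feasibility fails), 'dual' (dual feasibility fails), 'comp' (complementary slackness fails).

Gradient of f: grad f(x) = Q x + c = (-2, -3)
Constraint values g_i(x) = a_i^T x - b_i:
  g_1((-2, -1)) = 0
Stationarity residual: grad f(x) + sum_i lambda_i a_i = (0, 0)
  -> stationarity OK
Primal feasibility (all g_i <= 0): OK
Dual feasibility (all lambda_i >= 0): FAILS
Complementary slackness (lambda_i * g_i(x) = 0 for all i): OK

Verdict: the first failing condition is dual_feasibility -> dual.

dual


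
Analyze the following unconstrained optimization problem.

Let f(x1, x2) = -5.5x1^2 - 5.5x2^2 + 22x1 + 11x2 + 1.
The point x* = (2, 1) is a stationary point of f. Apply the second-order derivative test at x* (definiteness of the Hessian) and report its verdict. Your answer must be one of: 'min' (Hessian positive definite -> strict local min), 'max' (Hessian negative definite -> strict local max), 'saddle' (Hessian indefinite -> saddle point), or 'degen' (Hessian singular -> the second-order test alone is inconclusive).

Compute the Hessian H = grad^2 f:
  H = [[-11, 0], [0, -11]]
Verify stationarity: grad f(x*) = H x* + g = (0, 0).
Eigenvalues of H: -11, -11.
Both eigenvalues < 0, so H is negative definite -> x* is a strict local max.

max


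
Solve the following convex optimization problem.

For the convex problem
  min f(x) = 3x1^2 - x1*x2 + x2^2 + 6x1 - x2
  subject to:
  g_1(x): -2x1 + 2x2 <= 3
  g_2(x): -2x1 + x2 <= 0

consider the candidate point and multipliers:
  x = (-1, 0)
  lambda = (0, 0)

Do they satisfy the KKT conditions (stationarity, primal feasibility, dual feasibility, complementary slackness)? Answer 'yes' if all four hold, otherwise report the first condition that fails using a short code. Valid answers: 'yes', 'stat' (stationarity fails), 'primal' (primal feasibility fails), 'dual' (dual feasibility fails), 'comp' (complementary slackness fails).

Gradient of f: grad f(x) = Q x + c = (0, 0)
Constraint values g_i(x) = a_i^T x - b_i:
  g_1((-1, 0)) = -1
  g_2((-1, 0)) = 2
Stationarity residual: grad f(x) + sum_i lambda_i a_i = (0, 0)
  -> stationarity OK
Primal feasibility (all g_i <= 0): FAILS
Dual feasibility (all lambda_i >= 0): OK
Complementary slackness (lambda_i * g_i(x) = 0 for all i): OK

Verdict: the first failing condition is primal_feasibility -> primal.

primal


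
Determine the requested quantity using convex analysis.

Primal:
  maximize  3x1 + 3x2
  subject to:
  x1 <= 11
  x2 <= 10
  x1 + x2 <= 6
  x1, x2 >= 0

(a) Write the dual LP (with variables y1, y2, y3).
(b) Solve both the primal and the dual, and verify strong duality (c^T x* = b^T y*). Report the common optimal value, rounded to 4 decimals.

The standard primal-dual pair for 'max c^T x s.t. A x <= b, x >= 0' is:
  Dual:  min b^T y  s.t.  A^T y >= c,  y >= 0.

So the dual LP is:
  minimize  11y1 + 10y2 + 6y3
  subject to:
    y1 + y3 >= 3
    y2 + y3 >= 3
    y1, y2, y3 >= 0

Solving the primal: x* = (6, 0).
  primal value c^T x* = 18.
Solving the dual: y* = (0, 0, 3).
  dual value b^T y* = 18.
Strong duality: c^T x* = b^T y*. Confirmed.

18


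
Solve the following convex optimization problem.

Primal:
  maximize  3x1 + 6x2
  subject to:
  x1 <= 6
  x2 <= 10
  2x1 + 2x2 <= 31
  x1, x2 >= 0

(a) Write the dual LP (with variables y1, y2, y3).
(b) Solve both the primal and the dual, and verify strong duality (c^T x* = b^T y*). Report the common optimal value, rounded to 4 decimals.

The standard primal-dual pair for 'max c^T x s.t. A x <= b, x >= 0' is:
  Dual:  min b^T y  s.t.  A^T y >= c,  y >= 0.

So the dual LP is:
  minimize  6y1 + 10y2 + 31y3
  subject to:
    y1 + 2y3 >= 3
    y2 + 2y3 >= 6
    y1, y2, y3 >= 0

Solving the primal: x* = (5.5, 10).
  primal value c^T x* = 76.5.
Solving the dual: y* = (0, 3, 1.5).
  dual value b^T y* = 76.5.
Strong duality: c^T x* = b^T y*. Confirmed.

76.5


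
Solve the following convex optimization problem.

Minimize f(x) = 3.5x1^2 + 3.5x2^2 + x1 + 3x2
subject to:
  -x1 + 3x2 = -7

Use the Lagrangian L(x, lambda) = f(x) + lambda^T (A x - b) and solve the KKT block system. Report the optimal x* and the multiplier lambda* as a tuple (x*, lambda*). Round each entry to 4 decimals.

Form the Lagrangian:
  L(x, lambda) = (1/2) x^T Q x + c^T x + lambda^T (A x - b)
Stationarity (grad_x L = 0): Q x + c + A^T lambda = 0.
Primal feasibility: A x = b.

This gives the KKT block system:
  [ Q   A^T ] [ x     ]   [-c ]
  [ A    0  ] [ lambda ] = [ b ]

Solving the linear system:
  x*      = (0.4429, -2.1857)
  lambda* = (4.1)
  f(x*)   = 11.2929

x* = (0.4429, -2.1857), lambda* = (4.1)


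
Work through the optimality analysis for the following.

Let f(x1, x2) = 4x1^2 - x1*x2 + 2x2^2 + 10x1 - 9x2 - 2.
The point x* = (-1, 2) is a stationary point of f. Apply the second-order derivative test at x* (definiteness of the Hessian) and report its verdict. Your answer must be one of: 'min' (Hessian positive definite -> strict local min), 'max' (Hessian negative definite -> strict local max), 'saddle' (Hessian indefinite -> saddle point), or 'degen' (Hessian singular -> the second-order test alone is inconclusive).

Compute the Hessian H = grad^2 f:
  H = [[8, -1], [-1, 4]]
Verify stationarity: grad f(x*) = H x* + g = (0, 0).
Eigenvalues of H: 3.7639, 8.2361.
Both eigenvalues > 0, so H is positive definite -> x* is a strict local min.

min


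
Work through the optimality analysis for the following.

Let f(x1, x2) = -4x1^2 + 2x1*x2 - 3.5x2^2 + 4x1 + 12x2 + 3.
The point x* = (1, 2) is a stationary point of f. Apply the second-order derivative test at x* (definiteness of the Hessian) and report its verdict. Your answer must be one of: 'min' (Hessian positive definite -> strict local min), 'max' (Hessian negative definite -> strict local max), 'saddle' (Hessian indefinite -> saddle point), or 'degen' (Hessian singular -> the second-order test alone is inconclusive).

Compute the Hessian H = grad^2 f:
  H = [[-8, 2], [2, -7]]
Verify stationarity: grad f(x*) = H x* + g = (0, 0).
Eigenvalues of H: -9.5616, -5.4384.
Both eigenvalues < 0, so H is negative definite -> x* is a strict local max.

max


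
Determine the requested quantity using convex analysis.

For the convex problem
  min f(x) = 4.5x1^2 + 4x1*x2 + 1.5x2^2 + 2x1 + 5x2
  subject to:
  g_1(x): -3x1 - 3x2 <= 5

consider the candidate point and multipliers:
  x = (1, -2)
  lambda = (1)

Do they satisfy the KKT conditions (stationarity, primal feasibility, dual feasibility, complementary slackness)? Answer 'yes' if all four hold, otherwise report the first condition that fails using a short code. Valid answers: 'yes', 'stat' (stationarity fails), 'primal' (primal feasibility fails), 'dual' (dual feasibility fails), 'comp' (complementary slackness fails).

Gradient of f: grad f(x) = Q x + c = (3, 3)
Constraint values g_i(x) = a_i^T x - b_i:
  g_1((1, -2)) = -2
Stationarity residual: grad f(x) + sum_i lambda_i a_i = (0, 0)
  -> stationarity OK
Primal feasibility (all g_i <= 0): OK
Dual feasibility (all lambda_i >= 0): OK
Complementary slackness (lambda_i * g_i(x) = 0 for all i): FAILS

Verdict: the first failing condition is complementary_slackness -> comp.

comp


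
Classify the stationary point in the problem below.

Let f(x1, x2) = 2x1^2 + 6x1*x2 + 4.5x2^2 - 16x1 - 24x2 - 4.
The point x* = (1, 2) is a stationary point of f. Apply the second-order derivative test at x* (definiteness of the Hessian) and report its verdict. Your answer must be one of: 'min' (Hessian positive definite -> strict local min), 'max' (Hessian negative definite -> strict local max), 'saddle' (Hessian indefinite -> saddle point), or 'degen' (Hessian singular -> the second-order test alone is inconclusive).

Compute the Hessian H = grad^2 f:
  H = [[4, 6], [6, 9]]
Verify stationarity: grad f(x*) = H x* + g = (0, 0).
Eigenvalues of H: 0, 13.
H has a zero eigenvalue (singular; positive semidefinite but not definite), so H is neither positive definite, negative definite, nor indefinite. The second-order test alone is inconclusive -> degen.
(Indeed, f is constant along the null direction of H through x*, so x* is not a strict local extremum.)

degen


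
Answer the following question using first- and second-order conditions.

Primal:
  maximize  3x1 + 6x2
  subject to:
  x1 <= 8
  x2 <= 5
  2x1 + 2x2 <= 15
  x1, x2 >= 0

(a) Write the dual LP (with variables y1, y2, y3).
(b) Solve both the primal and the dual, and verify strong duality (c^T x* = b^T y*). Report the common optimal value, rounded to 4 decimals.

The standard primal-dual pair for 'max c^T x s.t. A x <= b, x >= 0' is:
  Dual:  min b^T y  s.t.  A^T y >= c,  y >= 0.

So the dual LP is:
  minimize  8y1 + 5y2 + 15y3
  subject to:
    y1 + 2y3 >= 3
    y2 + 2y3 >= 6
    y1, y2, y3 >= 0

Solving the primal: x* = (2.5, 5).
  primal value c^T x* = 37.5.
Solving the dual: y* = (0, 3, 1.5).
  dual value b^T y* = 37.5.
Strong duality: c^T x* = b^T y*. Confirmed.

37.5


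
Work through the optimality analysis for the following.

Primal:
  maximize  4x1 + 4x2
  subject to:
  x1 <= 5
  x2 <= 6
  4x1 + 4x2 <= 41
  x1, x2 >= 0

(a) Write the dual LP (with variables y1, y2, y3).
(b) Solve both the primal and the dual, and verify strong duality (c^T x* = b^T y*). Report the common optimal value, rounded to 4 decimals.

The standard primal-dual pair for 'max c^T x s.t. A x <= b, x >= 0' is:
  Dual:  min b^T y  s.t.  A^T y >= c,  y >= 0.

So the dual LP is:
  minimize  5y1 + 6y2 + 41y3
  subject to:
    y1 + 4y3 >= 4
    y2 + 4y3 >= 4
    y1, y2, y3 >= 0

Solving the primal: x* = (4.25, 6).
  primal value c^T x* = 41.
Solving the dual: y* = (0, 0, 1).
  dual value b^T y* = 41.
Strong duality: c^T x* = b^T y*. Confirmed.

41


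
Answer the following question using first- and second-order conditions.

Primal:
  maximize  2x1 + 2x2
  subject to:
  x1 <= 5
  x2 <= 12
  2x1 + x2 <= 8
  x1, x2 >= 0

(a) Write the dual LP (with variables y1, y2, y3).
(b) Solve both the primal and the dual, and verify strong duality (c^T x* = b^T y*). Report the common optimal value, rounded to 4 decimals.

The standard primal-dual pair for 'max c^T x s.t. A x <= b, x >= 0' is:
  Dual:  min b^T y  s.t.  A^T y >= c,  y >= 0.

So the dual LP is:
  minimize  5y1 + 12y2 + 8y3
  subject to:
    y1 + 2y3 >= 2
    y2 + y3 >= 2
    y1, y2, y3 >= 0

Solving the primal: x* = (0, 8).
  primal value c^T x* = 16.
Solving the dual: y* = (0, 0, 2).
  dual value b^T y* = 16.
Strong duality: c^T x* = b^T y*. Confirmed.

16


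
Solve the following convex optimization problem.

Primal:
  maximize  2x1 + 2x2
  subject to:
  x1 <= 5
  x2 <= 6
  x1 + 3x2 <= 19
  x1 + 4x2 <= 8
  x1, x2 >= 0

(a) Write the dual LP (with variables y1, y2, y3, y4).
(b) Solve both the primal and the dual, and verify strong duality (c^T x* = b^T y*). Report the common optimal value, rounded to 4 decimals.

The standard primal-dual pair for 'max c^T x s.t. A x <= b, x >= 0' is:
  Dual:  min b^T y  s.t.  A^T y >= c,  y >= 0.

So the dual LP is:
  minimize  5y1 + 6y2 + 19y3 + 8y4
  subject to:
    y1 + y3 + y4 >= 2
    y2 + 3y3 + 4y4 >= 2
    y1, y2, y3, y4 >= 0

Solving the primal: x* = (5, 0.75).
  primal value c^T x* = 11.5.
Solving the dual: y* = (1.5, 0, 0, 0.5).
  dual value b^T y* = 11.5.
Strong duality: c^T x* = b^T y*. Confirmed.

11.5


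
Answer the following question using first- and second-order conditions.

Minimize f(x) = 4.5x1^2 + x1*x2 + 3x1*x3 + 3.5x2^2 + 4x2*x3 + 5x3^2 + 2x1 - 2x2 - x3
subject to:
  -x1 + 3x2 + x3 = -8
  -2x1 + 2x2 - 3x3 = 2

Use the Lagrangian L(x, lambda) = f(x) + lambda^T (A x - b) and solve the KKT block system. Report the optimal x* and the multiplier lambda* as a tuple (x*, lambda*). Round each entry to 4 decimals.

Form the Lagrangian:
  L(x, lambda) = (1/2) x^T Q x + c^T x + lambda^T (A x - b)
Stationarity (grad_x L = 0): Q x + c + A^T lambda = 0.
Primal feasibility: A x = b.

This gives the KKT block system:
  [ Q   A^T ] [ x     ]   [-c ]
  [ A    0  ] [ lambda ] = [ b ]

Solving the linear system:
  x*      = (0.6937, -1.6847, -2.2523)
  lambda* = (11.1532, -5.6757)
  f(x*)   = 53.7928

x* = (0.6937, -1.6847, -2.2523), lambda* = (11.1532, -5.6757)


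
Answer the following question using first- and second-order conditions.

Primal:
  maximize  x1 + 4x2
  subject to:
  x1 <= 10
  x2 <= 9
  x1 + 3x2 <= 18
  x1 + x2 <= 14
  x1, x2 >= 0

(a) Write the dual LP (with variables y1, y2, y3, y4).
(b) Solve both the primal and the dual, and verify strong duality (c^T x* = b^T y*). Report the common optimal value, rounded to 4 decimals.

The standard primal-dual pair for 'max c^T x s.t. A x <= b, x >= 0' is:
  Dual:  min b^T y  s.t.  A^T y >= c,  y >= 0.

So the dual LP is:
  minimize  10y1 + 9y2 + 18y3 + 14y4
  subject to:
    y1 + y3 + y4 >= 1
    y2 + 3y3 + y4 >= 4
    y1, y2, y3, y4 >= 0

Solving the primal: x* = (0, 6).
  primal value c^T x* = 24.
Solving the dual: y* = (0, 0, 1.3333, 0).
  dual value b^T y* = 24.
Strong duality: c^T x* = b^T y*. Confirmed.

24


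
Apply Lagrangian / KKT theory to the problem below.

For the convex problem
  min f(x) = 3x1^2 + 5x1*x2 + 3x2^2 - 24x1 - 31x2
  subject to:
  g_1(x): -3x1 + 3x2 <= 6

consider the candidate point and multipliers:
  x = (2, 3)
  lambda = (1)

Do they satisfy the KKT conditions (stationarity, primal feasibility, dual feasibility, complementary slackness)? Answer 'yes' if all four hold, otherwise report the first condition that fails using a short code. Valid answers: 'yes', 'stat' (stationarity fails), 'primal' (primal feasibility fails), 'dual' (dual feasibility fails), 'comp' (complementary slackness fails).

Gradient of f: grad f(x) = Q x + c = (3, -3)
Constraint values g_i(x) = a_i^T x - b_i:
  g_1((2, 3)) = -3
Stationarity residual: grad f(x) + sum_i lambda_i a_i = (0, 0)
  -> stationarity OK
Primal feasibility (all g_i <= 0): OK
Dual feasibility (all lambda_i >= 0): OK
Complementary slackness (lambda_i * g_i(x) = 0 for all i): FAILS

Verdict: the first failing condition is complementary_slackness -> comp.

comp


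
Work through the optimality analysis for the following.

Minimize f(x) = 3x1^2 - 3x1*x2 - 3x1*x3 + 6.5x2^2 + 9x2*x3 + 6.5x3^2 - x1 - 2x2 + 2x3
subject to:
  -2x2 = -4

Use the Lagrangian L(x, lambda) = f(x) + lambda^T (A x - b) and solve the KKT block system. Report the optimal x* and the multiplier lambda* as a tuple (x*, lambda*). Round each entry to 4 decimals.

Form the Lagrangian:
  L(x, lambda) = (1/2) x^T Q x + c^T x + lambda^T (A x - b)
Stationarity (grad_x L = 0): Q x + c + A^T lambda = 0.
Primal feasibility: A x = b.

This gives the KKT block system:
  [ Q   A^T ] [ x     ]   [-c ]
  [ A    0  ] [ lambda ] = [ b ]

Solving the linear system:
  x*      = (0.4493, 2, -1.4348)
  lambda* = (4.8696)
  f(x*)   = 6.0797

x* = (0.4493, 2, -1.4348), lambda* = (4.8696)


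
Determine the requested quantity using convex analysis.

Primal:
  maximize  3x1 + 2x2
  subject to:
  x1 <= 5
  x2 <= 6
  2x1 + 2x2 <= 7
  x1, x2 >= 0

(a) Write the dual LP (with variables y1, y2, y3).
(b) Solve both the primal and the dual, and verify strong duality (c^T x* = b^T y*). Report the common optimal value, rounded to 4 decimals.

The standard primal-dual pair for 'max c^T x s.t. A x <= b, x >= 0' is:
  Dual:  min b^T y  s.t.  A^T y >= c,  y >= 0.

So the dual LP is:
  minimize  5y1 + 6y2 + 7y3
  subject to:
    y1 + 2y3 >= 3
    y2 + 2y3 >= 2
    y1, y2, y3 >= 0

Solving the primal: x* = (3.5, 0).
  primal value c^T x* = 10.5.
Solving the dual: y* = (0, 0, 1.5).
  dual value b^T y* = 10.5.
Strong duality: c^T x* = b^T y*. Confirmed.

10.5


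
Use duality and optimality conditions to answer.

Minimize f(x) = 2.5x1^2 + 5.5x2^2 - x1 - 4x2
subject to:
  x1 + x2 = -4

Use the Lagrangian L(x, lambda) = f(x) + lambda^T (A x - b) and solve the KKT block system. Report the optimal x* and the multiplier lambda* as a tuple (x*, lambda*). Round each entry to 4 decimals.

Form the Lagrangian:
  L(x, lambda) = (1/2) x^T Q x + c^T x + lambda^T (A x - b)
Stationarity (grad_x L = 0): Q x + c + A^T lambda = 0.
Primal feasibility: A x = b.

This gives the KKT block system:
  [ Q   A^T ] [ x     ]   [-c ]
  [ A    0  ] [ lambda ] = [ b ]

Solving the linear system:
  x*      = (-2.9375, -1.0625)
  lambda* = (15.6875)
  f(x*)   = 34.9688

x* = (-2.9375, -1.0625), lambda* = (15.6875)


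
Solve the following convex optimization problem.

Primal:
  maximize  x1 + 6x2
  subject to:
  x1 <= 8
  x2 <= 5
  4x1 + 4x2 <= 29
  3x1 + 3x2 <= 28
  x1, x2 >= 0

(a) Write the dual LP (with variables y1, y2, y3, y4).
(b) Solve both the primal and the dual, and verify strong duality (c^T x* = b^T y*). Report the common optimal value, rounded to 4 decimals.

The standard primal-dual pair for 'max c^T x s.t. A x <= b, x >= 0' is:
  Dual:  min b^T y  s.t.  A^T y >= c,  y >= 0.

So the dual LP is:
  minimize  8y1 + 5y2 + 29y3 + 28y4
  subject to:
    y1 + 4y3 + 3y4 >= 1
    y2 + 4y3 + 3y4 >= 6
    y1, y2, y3, y4 >= 0

Solving the primal: x* = (2.25, 5).
  primal value c^T x* = 32.25.
Solving the dual: y* = (0, 5, 0.25, 0).
  dual value b^T y* = 32.25.
Strong duality: c^T x* = b^T y*. Confirmed.

32.25
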